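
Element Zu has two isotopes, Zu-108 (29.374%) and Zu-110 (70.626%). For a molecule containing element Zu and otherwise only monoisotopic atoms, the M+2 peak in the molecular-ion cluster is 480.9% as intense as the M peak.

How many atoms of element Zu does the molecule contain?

2

The M+2/M ratio from n Zu atoms is n · q/p = n · 0.70626/0.29374.
n = 4.809 × 0.29374/0.70626 = 2.00 ≈ 2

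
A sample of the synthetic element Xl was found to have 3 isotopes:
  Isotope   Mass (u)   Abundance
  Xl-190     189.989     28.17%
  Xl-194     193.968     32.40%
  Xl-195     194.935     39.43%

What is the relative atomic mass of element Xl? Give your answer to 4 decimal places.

193.2284 u

Average mass = Σ (abundance × isotope mass) = 0.2817 × 189.989 + 0.3240 × 193.968 + 0.3943 × 194.935
= 53.51990 + 62.84563 + 76.86287 = 193.22840 u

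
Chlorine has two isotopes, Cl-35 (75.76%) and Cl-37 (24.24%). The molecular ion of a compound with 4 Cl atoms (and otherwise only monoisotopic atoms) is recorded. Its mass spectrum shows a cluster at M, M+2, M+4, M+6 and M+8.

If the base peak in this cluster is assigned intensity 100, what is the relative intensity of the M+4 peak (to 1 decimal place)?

48.0

Binomial terms of (0.7576 + 0.2424)^4: M 0.3294, M+2 0.4216, M+4 0.2023, M+6 0.0432, M+8 0.0035 → M+2 is the base peak.
P(M+2) = C(4,1) × 0.7576^3 × 0.2424^1 = 4 × 0.4348304 × 0.2424 = 0.421612 (base)
P(M+4) = C(4,2) × 0.7576^2 × 0.2424^2 = 6 × 0.57395776 × 0.05875776 = 0.202347
Relative intensity = 0.202347 / 0.421612 × 100 = 48.0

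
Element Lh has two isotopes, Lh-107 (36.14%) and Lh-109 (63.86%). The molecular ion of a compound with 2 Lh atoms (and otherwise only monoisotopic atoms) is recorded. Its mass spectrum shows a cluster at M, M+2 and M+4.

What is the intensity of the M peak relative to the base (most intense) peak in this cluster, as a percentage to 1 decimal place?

(0.3614 + 0.6386)^2 gives M 0.1306, M+2 0.4616, M+4 0.4078; the largest is M+2.
P(M+2) = C(2,1) × 0.3614^1 × 0.6386^1 = 2 × 0.3614 × 0.6386 = 0.461580 (base)
P(M) = C(2,0) × 0.3614^2 × 0.6386^0 = 1 × 0.13060996 × 1.0000 = 0.130610
Relative intensity = 0.130610 / 0.461580 × 100 = 28.3

28.3%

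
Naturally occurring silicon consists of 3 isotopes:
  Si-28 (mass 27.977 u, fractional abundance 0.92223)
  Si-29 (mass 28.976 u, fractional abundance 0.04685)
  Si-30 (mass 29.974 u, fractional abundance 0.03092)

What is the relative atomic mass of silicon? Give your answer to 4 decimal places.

Ar = Σ fᵢ·mᵢ = 0.92223 × 27.977 + 0.04685 × 28.976 + 0.03092 × 29.974
= 25.80123 + 1.35753 + 0.92680 = 28.08556 u

28.0856 u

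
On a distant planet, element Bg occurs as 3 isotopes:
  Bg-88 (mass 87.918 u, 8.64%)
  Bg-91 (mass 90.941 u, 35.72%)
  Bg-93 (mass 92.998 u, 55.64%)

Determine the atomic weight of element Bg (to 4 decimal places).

91.8243 u

Average mass = Σ (abundance × isotope mass) = 0.0864 × 87.918 + 0.3572 × 90.941 + 0.5564 × 92.998
= 7.59612 + 32.48413 + 51.74409 = 91.82434 u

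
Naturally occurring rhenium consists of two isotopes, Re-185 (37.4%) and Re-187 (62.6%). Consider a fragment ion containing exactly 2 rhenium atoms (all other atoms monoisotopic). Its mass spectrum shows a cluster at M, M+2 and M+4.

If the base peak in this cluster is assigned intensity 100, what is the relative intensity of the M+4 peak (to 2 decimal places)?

(0.374 + 0.626)^2 gives M 0.1399, M+2 0.4682, M+4 0.3919; the largest is M+2.
P(M+2) = C(2,1) × 0.374^1 × 0.626^1 = 2 × 0.3740 × 0.6260 = 0.468248 (base)
P(M+4) = C(2,2) × 0.374^0 × 0.626^2 = 1 × 1.0000 × 0.391876 = 0.391876
Relative intensity = 0.391876 / 0.468248 × 100 = 83.69

83.69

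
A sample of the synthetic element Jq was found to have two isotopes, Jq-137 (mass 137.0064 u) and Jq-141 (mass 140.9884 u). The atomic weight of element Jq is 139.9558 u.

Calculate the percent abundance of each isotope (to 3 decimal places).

Jq-137: 25.932%, Jq-141: 74.068%

Writing the weighted mean with unknown fraction x of Jq-137:
137.0064·x + 140.9884·(1 − x) = 139.9558
(137.0064 − 140.9884)·x = 139.9558 − 140.9884
x = -1.0326 / -3.9820 = 0.25932 → 25.932% Jq-137, 74.068% Jq-141.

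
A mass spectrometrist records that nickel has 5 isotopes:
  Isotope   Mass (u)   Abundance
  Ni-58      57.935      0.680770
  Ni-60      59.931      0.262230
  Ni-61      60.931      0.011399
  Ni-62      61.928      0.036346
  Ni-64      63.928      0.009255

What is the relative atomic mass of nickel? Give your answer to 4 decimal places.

The abundance-weighted mean is 0.680770 × 57.935 + 0.262230 × 59.931 + 0.011399 × 60.931 + 0.036346 × 61.928 + 0.009255 × 63.928
= 39.44041 + 15.71571 + 0.69455 + 2.25084 + 0.59165 = 58.69316 u

58.6932 u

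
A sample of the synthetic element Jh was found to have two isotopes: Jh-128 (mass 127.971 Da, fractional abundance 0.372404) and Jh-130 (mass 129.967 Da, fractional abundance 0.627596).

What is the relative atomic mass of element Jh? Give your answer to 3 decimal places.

129.224 Da

Ar = Σ fᵢ·mᵢ = 0.372404 × 127.971 + 0.627596 × 129.967
= 47.6569 + 81.5668 = 129.2237 Da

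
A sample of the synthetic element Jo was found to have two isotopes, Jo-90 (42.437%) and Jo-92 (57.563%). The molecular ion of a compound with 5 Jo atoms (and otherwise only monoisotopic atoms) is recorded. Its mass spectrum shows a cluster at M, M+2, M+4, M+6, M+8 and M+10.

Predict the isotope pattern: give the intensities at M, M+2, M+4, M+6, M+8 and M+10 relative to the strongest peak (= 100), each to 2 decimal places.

4.01 : 27.18 : 73.72 : 100.00 : 67.82 : 18.40

Each Jo atom is independently Jo-90 (p = 0.42437) or Jo-92 (q = 0.57563); the cluster is the binomial expansion (p + q)^5.
P(M) = 0.42437^5 = 0.013763
P(M+2) = 5 × 0.42437^4 × 0.57563^1 = 0.093345
P(M+4) = 10 × 0.42437^3 × 0.57563^2 = 0.253233
P(M+6) = 10 × 0.42437^2 × 0.57563^3 = 0.343494
P(M+8) = 5 × 0.42437^1 × 0.57563^4 = 0.232964
P(M+10) = 0.57563^5 = 0.063200
The M+6 peak is largest (0.343494); scaling to 100 gives 4.01 : 27.18 : 73.72 : 100.00 : 67.82 : 18.40.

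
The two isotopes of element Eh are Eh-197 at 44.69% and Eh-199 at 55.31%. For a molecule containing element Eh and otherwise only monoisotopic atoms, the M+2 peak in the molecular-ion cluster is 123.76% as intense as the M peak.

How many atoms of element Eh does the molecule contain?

With n Eh atoms, P(M+2)/P(M) = C(n,1)·p^(n−1)q / p^n = n·q/p = n · 0.5531/0.4469.
n = 1.2376 × 0.4469/0.5531 = 1.00 ≈ 1

1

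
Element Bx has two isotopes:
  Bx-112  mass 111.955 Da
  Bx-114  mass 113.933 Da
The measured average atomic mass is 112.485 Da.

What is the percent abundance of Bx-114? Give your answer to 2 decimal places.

Let x be the fractional abundance of Bx-112; then Bx-114 has abundance 1 − x.
111.955·x + 113.933·(1 − x) = 112.485
(111.955 − 113.933)·x = 112.485 − 113.933
x = -1.448 / -1.978 = 0.73205 → 73.21% Bx-112, 26.79% Bx-114.

26.79%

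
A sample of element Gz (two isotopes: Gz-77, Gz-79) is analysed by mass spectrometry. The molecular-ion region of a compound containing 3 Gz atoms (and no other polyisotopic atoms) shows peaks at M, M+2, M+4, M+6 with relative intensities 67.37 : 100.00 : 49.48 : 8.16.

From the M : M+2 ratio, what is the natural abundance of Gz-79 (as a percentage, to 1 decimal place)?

33.1%

Write p for the Gz-77 fraction. I(M+2)/I(M) = [C(3,1)·p^2·(1−p)] / p^3 = 3·(1−p)/p = 100.00/67.37 = 1.4843
(1−p)/p = 1.4843/3 = 0.4948  ⇒  p = 1/(1 + 0.4948) = 0.6690
Gz-77: 66.9%, Gz-79: 33.1%.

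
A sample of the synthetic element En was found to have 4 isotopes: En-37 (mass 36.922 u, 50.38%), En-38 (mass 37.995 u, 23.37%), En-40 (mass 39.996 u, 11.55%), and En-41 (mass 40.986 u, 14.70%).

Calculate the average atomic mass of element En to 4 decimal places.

38.1252 u

Weight each isotope mass by its fractional abundance: 0.5038 × 36.922 + 0.2337 × 37.995 + 0.1155 × 39.996 + 0.1470 × 40.986
= 18.60130 + 8.87943 + 4.61954 + 6.02494 = 38.12521 u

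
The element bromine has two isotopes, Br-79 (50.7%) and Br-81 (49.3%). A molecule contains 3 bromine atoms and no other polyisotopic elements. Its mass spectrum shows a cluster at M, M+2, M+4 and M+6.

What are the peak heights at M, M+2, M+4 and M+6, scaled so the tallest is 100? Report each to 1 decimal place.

Each Br atom is independently Br-79 (p = 0.507) or Br-81 (q = 0.493); the cluster is the binomial expansion (p + q)^3.
P(M) = 0.507^3 = 0.130324
P(M+2) = 3 × 0.507^2 × 0.493^1 = 0.380175
P(M+4) = 3 × 0.507^1 × 0.493^2 = 0.369678
P(M+6) = 0.493^3 = 0.119823
The M+2 peak is largest (0.380175); scaling to 100 gives 34.3 : 100.0 : 97.2 : 31.5.

34.3 : 100.0 : 97.2 : 31.5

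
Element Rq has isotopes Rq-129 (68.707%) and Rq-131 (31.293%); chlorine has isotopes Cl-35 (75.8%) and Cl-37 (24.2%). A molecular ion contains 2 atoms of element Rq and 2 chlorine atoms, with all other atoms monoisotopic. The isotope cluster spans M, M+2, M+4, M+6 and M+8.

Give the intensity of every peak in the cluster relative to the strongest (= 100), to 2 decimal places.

Element Rq pattern (n=2): 0.47206518 : 0.43000963 : 0.09792518
Chlorine pattern (n=2): 0.574564 : 0.366872 : 0.058564
Convolve the two distributions (both contribute in 2-u steps):
  M: 0.47206518×0.574564 = 0.271232
  M+2: 0.47206518×0.366872 + 0.43000963×0.574564 = 0.420256
  M+4: 0.47206518×0.058564 + 0.43000963×0.366872 + 0.09792518×0.574564 = 0.241669
  M+6: 0.43000963×0.058564 + 0.09792518×0.366872 = 0.061109
  M+8: 0.09792518×0.058564 = 0.005735
Scale to base peak (0.420256) = 100: 64.54 : 100.00 : 57.51 : 14.54 : 1.36

64.54 : 100.00 : 57.51 : 14.54 : 1.36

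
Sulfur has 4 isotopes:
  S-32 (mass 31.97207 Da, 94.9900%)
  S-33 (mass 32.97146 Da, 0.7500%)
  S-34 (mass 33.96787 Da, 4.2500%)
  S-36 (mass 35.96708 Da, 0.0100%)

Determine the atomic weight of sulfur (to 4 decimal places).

32.0648 Da

Weight each isotope mass by its fractional abundance: 0.949900 × 31.97207 + 0.007500 × 32.97146 + 0.042500 × 33.96787 + 0.000100 × 35.96708
= 30.370269 + 0.247286 + 1.443634 + 0.003597 = 32.064786 Da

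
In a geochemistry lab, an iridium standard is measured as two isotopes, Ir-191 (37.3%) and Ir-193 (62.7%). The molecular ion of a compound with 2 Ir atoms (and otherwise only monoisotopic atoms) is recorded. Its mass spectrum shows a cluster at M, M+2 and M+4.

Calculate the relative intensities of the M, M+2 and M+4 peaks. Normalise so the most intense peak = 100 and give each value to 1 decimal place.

29.7 : 100.0 : 84.0

The 2 Ir atoms are independent, so intensities follow the terms of (0.373 + 0.627)^2.
P(M) = 0.373^2 = 0.139129
P(M+2) = 2 × 0.373^1 × 0.627^1 = 0.467742
P(M+4) = 0.627^2 = 0.393129
The M+2 peak is largest (0.467742); scaling to 100 gives 29.7 : 100.0 : 84.0.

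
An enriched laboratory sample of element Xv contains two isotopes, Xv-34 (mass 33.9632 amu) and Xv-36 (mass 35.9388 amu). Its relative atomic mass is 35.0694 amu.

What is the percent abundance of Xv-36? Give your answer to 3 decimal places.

55.993%

With x = fraction of Xv-34 (so Xv-36 is 1 − x):
33.9632·x + 35.9388·(1 − x) = 35.0694
(33.9632 − 35.9388)·x = 35.0694 − 35.9388
x = -0.8694 / -1.9756 = 0.44007 → 44.007% Xv-34, 55.993% Xv-36.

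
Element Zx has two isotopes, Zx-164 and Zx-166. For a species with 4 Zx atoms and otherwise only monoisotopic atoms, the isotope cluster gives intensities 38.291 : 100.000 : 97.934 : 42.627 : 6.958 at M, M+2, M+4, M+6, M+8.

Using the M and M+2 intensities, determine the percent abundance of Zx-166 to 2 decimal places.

Write p for the Zx-164 fraction. I(M+2)/I(M) = [C(4,1)·p^3·(1−p)] / p^4 = 4·(1−p)/p = 100.000/38.291 = 2.6116
(1−p)/p = 2.6116/4 = 0.6529  ⇒  p = 1/(1 + 0.6529) = 0.6050
Zx-164: 60.50%, Zx-166: 39.50%.

39.50%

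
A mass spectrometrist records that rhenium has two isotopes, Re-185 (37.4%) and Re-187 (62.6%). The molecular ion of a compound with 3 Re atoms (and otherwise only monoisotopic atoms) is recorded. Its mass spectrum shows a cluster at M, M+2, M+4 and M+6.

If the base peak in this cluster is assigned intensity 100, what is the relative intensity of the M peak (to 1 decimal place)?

Binomial terms of (0.374 + 0.626)^3: M 0.0523, M+2 0.2627, M+4 0.4397, M+6 0.2453 → M+4 is the base peak.
P(M+4) = C(3,2) × 0.374^1 × 0.626^2 = 3 × 0.3740 × 0.391876 = 0.439685 (base)
P(M) = C(3,0) × 0.374^3 × 0.626^0 = 1 × 0.05231362 × 1.0000 = 0.052314
Relative intensity = 0.052314 / 0.439685 × 100 = 11.9

11.9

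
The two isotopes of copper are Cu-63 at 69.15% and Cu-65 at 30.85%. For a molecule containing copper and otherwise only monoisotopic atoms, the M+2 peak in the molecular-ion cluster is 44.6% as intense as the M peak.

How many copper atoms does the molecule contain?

1

With n Cu atoms, P(M+2)/P(M) = C(n,1)·p^(n−1)q / p^n = n·q/p = n · 0.3085/0.6915.
n = 0.446 × 0.6915/0.3085 = 1.00 ≈ 1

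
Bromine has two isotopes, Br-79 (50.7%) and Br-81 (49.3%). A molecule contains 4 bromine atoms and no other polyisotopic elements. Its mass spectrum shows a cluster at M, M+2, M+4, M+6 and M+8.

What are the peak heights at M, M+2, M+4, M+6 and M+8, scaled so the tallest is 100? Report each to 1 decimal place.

17.6 : 68.6 : 100.0 : 64.8 : 15.8

Expanding (0.507 + 0.493)^4:
P(M) = 0.507^4 = 0.066074
P(M+2) = 4 × 0.507^3 × 0.493^1 = 0.256999
P(M+4) = 6 × 0.507^2 × 0.493^2 = 0.374853
P(M+6) = 4 × 0.507^1 × 0.493^3 = 0.243001
P(M+8) = 0.493^4 = 0.059073
The M+4 peak is largest (0.374853); scaling to 100 gives 17.6 : 68.6 : 100.0 : 64.8 : 15.8.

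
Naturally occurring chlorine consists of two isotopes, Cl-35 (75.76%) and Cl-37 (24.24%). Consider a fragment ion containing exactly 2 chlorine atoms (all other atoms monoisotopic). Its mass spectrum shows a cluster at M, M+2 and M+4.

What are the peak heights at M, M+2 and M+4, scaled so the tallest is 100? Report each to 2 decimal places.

Expanding (0.7576 + 0.2424)^2:
P(M) = 0.7576^2 = 0.573958
P(M+2) = 2 × 0.7576^1 × 0.2424^1 = 0.367284
P(M+4) = 0.2424^2 = 0.058758
The M peak is largest (0.573958); scaling to 100 gives 100.00 : 63.99 : 10.24.

100.00 : 63.99 : 10.24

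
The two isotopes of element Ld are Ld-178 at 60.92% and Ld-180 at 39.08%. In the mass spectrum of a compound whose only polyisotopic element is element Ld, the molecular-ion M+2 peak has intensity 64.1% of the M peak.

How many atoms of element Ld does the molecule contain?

With n Ld atoms, P(M+2)/P(M) = C(n,1)·p^(n−1)q / p^n = n·q/p = n · 0.3908/0.6092.
n = 0.641 × 0.6092/0.3908 = 1.00 ≈ 1

1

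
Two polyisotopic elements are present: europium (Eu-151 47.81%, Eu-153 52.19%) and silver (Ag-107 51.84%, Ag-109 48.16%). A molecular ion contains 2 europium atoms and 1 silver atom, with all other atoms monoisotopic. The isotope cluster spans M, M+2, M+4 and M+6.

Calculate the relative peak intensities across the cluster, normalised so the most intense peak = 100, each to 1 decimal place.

Europium pattern (n=2): 0.22857961 : 0.49904078 : 0.27237961
Silver pattern (n=1): 0.5184 : 0.4816
Convolve the two distributions (both contribute in 2-u steps):
  M: 0.22857961×0.5184 = 0.118496
  M+2: 0.22857961×0.4816 + 0.49904078×0.5184 = 0.368787
  M+4: 0.49904078×0.4816 + 0.27237961×0.5184 = 0.381540
  M+6: 0.27237961×0.4816 = 0.131178
Scale to base peak (0.381540) = 100: 31.1 : 96.7 : 100.0 : 34.4

31.1 : 96.7 : 100.0 : 34.4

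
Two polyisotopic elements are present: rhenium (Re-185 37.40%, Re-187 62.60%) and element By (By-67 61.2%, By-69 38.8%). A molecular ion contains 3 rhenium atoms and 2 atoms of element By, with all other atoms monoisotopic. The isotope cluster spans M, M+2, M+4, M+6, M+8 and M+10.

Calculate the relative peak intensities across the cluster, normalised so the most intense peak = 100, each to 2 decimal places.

5.76 : 36.22 : 87.38 : 100.00 : 53.70 : 10.85

Rhenium pattern (n=3): 0.05231362 : 0.26268713 : 0.43968487 : 0.24531438
Element By pattern (n=2): 0.374544 : 0.474912 : 0.150544
Convolve the two distributions (both contribute in 2-u steps):
  M: 0.05231362×0.374544 = 0.019594
  M+2: 0.05231362×0.474912 + 0.26268713×0.374544 = 0.123232
  M+4: 0.05231362×0.150544 + 0.26268713×0.474912 + 0.43968487×0.374544 = 0.297310
  M+6: 0.26268713×0.150544 + 0.43968487×0.474912 + 0.24531438×0.374544 = 0.340239
  M+8: 0.43968487×0.150544 + 0.24531438×0.474912 = 0.182695
  M+10: 0.24531438×0.150544 = 0.036931
Scale to base peak (0.340239) = 100: 5.76 : 36.22 : 87.38 : 100.00 : 53.70 : 10.85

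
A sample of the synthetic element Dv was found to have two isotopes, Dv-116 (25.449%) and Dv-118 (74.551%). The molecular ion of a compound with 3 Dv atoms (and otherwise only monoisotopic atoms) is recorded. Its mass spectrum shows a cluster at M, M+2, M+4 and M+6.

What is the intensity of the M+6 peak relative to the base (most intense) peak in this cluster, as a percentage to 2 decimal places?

Binomial terms of (0.25449 + 0.74551)^3: M 0.0165, M+2 0.1448, M+4 0.4243, M+6 0.4143 → M+4 is the base peak.
P(M+4) = C(3,2) × 0.25449^1 × 0.74551^2 = 3 × 0.25449 × 0.55578516 = 0.424325 (base)
P(M+6) = C(3,3) × 0.25449^0 × 0.74551^3 = 1 × 1.0000 × 0.41434339 = 0.414343
Relative intensity = 0.414343 / 0.424325 × 100 = 97.65

97.65%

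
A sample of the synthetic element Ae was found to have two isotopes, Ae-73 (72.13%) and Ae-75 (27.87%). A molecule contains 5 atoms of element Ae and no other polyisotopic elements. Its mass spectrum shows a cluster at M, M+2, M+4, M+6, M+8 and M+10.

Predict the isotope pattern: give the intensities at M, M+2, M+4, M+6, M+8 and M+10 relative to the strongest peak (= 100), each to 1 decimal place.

The 5 Ae atoms are independent, so intensities follow the terms of (0.7213 + 0.2787)^5.
P(M) = 0.7213^5 = 0.195245
P(M+2) = 5 × 0.7213^4 × 0.2787^1 = 0.377199
P(M+4) = 10 × 0.7213^3 × 0.2787^2 = 0.291489
P(M+6) = 10 × 0.7213^2 × 0.2787^3 = 0.112627
P(M+8) = 5 × 0.7213^1 × 0.2787^4 = 0.021759
P(M+10) = 0.2787^5 = 0.001681
The M+2 peak is largest (0.377199); scaling to 100 gives 51.8 : 100.0 : 77.3 : 29.9 : 5.8 : 0.4.

51.8 : 100.0 : 77.3 : 29.9 : 5.8 : 0.4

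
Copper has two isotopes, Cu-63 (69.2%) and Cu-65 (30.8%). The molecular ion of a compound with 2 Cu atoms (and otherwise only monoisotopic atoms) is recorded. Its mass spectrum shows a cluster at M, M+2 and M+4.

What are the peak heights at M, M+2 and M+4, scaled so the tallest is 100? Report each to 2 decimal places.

The 2 Cu atoms are independent, so intensities follow the terms of (0.692 + 0.308)^2.
P(M) = 0.692^2 = 0.478864
P(M+2) = 2 × 0.692^1 × 0.308^1 = 0.426272
P(M+4) = 0.308^2 = 0.094864
The M peak is largest (0.478864); scaling to 100 gives 100.00 : 89.02 : 19.81.

100.00 : 89.02 : 19.81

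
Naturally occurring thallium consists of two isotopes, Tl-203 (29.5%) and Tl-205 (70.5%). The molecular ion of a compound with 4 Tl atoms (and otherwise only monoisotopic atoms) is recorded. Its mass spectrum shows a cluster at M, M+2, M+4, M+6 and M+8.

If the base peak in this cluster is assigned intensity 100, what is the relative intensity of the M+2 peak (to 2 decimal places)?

Term probabilities: M 0.0076, M+2 0.0724, M+4 0.2595, M+6 0.4135, M+8 0.2470. Base peak = M+6.
P(M+6) = C(4,3) × 0.295^1 × 0.705^3 = 4 × 0.2950 × 0.35040263 = 0.413475 (base)
P(M+2) = C(4,1) × 0.295^3 × 0.705^1 = 4 × 0.02567237 × 0.7050 = 0.072396
Relative intensity = 0.072396 / 0.413475 × 100 = 17.51

17.51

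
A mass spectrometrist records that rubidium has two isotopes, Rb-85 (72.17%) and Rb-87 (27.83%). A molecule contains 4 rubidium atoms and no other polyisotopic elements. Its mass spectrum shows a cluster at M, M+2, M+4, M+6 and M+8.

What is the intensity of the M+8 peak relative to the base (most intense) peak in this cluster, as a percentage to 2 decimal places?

1.43%

Binomial terms of (0.7217 + 0.2783)^4: M 0.2713, M+2 0.4184, M+4 0.2420, M+6 0.0622, M+8 0.0060 → M+2 is the base peak.
P(M+2) = C(4,1) × 0.7217^3 × 0.2783^1 = 4 × 0.37589809 × 0.2783 = 0.418450 (base)
P(M+8) = C(4,4) × 0.7217^0 × 0.2783^4 = 1 × 1.0000 × 0.00599864 = 0.005999
Relative intensity = 0.005999 / 0.418450 × 100 = 1.43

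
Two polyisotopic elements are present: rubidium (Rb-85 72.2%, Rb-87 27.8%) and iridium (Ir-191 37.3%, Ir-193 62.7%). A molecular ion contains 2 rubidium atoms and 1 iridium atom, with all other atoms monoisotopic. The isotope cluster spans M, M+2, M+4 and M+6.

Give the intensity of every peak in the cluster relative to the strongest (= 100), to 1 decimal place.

40.8 : 100.0 : 58.9 : 10.2

Rubidium pattern (n=2): 0.521284 : 0.401432 : 0.077284
Iridium pattern (n=1): 0.3730 : 0.6270
Convolve the two distributions (both contribute in 2-u steps):
  M: 0.521284×0.3730 = 0.194439
  M+2: 0.521284×0.6270 + 0.401432×0.3730 = 0.476579
  M+4: 0.401432×0.6270 + 0.077284×0.3730 = 0.280525
  M+6: 0.077284×0.6270 = 0.048457
Scale to base peak (0.476579) = 100: 40.8 : 100.0 : 58.9 : 10.2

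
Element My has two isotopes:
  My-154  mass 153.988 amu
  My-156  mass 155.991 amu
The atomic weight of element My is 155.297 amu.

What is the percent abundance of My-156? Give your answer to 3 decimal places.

65.352%

Let x be the fractional abundance of My-154; then My-156 has abundance 1 − x.
153.988·x + 155.991·(1 − x) = 155.297
(153.988 − 155.991)·x = 155.297 − 155.991
x = -0.694 / -2.003 = 0.34648 → 34.648% My-154, 65.352% My-156.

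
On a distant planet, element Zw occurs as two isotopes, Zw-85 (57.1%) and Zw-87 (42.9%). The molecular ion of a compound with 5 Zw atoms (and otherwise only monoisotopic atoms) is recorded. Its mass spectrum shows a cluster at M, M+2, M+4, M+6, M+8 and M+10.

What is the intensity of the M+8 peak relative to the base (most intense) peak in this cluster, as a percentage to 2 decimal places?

(0.571 + 0.429)^5 gives M 0.0607, M+2 0.2280, M+4 0.3426, M+6 0.2574, M+8 0.0967, M+10 0.0145; the largest is M+4.
P(M+4) = C(5,2) × 0.571^3 × 0.429^2 = 10 × 0.18616941 × 0.184041 = 0.342628 (base)
P(M+8) = C(5,4) × 0.571^1 × 0.429^4 = 5 × 0.5710 × 0.03387109 = 0.096702
Relative intensity = 0.096702 / 0.342628 × 100 = 28.22

28.22%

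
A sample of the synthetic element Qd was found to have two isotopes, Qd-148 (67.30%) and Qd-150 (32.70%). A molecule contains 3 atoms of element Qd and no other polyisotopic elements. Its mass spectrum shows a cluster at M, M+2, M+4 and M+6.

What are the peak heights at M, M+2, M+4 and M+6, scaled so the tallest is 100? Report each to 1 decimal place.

The 3 Qd atoms are independent, so intensities follow the terms of (0.6730 + 0.3270)^3.
P(M) = 0.6730^3 = 0.304821
P(M+2) = 3 × 0.6730^2 × 0.3270^1 = 0.444323
P(M+4) = 3 × 0.6730^1 × 0.3270^2 = 0.215890
P(M+6) = 0.3270^3 = 0.034966
The M+2 peak is largest (0.444323); scaling to 100 gives 68.6 : 100.0 : 48.6 : 7.9.

68.6 : 100.0 : 48.6 : 7.9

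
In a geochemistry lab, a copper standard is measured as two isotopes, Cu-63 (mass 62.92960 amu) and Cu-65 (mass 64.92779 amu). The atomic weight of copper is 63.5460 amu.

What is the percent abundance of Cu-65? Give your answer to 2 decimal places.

30.85%

Let x be the fractional abundance of Cu-63; then Cu-65 has abundance 1 − x.
62.92960·x + 64.92779·(1 − x) = 63.5460
(62.92960 − 64.92779)·x = 63.5460 − 64.92779
x = -1.38179 / -1.99819 = 0.69152 → 69.15% Cu-63, 30.85% Cu-65.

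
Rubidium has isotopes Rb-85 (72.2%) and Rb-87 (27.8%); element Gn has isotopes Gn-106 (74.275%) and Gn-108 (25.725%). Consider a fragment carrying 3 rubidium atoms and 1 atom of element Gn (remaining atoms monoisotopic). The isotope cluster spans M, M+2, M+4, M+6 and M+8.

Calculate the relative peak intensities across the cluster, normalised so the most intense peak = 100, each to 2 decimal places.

66.60 : 100.00 : 56.27 : 14.06 : 1.32

Rubidium pattern (n=3): 0.37636705 : 0.43475086 : 0.16739714 : 0.02148495
Element Gn pattern (n=1): 0.74275 : 0.25725
Convolve the two distributions (both contribute in 2-u steps):
  M: 0.37636705×0.74275 = 0.279547
  M+2: 0.37636705×0.25725 + 0.43475086×0.74275 = 0.419732
  M+4: 0.43475086×0.25725 + 0.16739714×0.74275 = 0.236174
  M+6: 0.16739714×0.25725 + 0.02148495×0.74275 = 0.059021
  M+8: 0.02148495×0.25725 = 0.005527
Scale to base peak (0.419732) = 100: 66.60 : 100.00 : 56.27 : 14.06 : 1.32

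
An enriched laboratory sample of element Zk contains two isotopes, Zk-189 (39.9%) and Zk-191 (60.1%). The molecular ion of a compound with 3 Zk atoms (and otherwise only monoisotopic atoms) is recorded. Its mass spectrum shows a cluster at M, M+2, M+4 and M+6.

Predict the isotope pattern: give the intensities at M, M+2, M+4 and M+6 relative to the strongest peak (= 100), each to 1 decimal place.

14.7 : 66.4 : 100.0 : 50.2

Each Zk atom is independently Zk-189 (p = 0.399) or Zk-191 (q = 0.601); the cluster is the binomial expansion (p + q)^3.
P(M) = 0.399^3 = 0.063521
P(M+2) = 3 × 0.399^2 × 0.601^1 = 0.287039
P(M+4) = 3 × 0.399^1 × 0.601^2 = 0.432358
P(M+6) = 0.601^3 = 0.217082
The M+4 peak is largest (0.432358); scaling to 100 gives 14.7 : 66.4 : 100.0 : 50.2.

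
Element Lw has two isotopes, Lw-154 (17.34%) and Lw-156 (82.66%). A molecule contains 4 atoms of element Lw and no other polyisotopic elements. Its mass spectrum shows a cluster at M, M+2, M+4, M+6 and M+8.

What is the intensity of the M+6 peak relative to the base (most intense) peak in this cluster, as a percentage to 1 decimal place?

Term probabilities: M 0.0009, M+2 0.0172, M+4 0.1233, M+6 0.3917, M+8 0.4669. Base peak = M+8.
P(M+8) = C(4,4) × 0.1734^0 × 0.8266^4 = 1 × 1.0000 × 0.46685456 = 0.466855 (base)
P(M+6) = C(4,3) × 0.1734^1 × 0.8266^3 = 4 × 0.1734 × 0.56478897 = 0.391738
Relative intensity = 0.391738 / 0.466855 × 100 = 83.9

83.9%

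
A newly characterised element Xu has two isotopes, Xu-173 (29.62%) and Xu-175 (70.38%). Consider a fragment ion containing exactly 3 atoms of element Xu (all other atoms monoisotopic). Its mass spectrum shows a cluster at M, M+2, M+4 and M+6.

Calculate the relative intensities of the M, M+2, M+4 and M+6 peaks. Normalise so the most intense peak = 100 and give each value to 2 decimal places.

5.90 : 42.09 : 100.00 : 79.20

The 3 Xu atoms are independent, so intensities follow the terms of (0.2962 + 0.7038)^3.
P(M) = 0.2962^3 = 0.025987
P(M+2) = 3 × 0.2962^2 × 0.7038^1 = 0.185242
P(M+4) = 3 × 0.2962^1 × 0.7038^2 = 0.440154
P(M+6) = 0.7038^3 = 0.348616
The M+4 peak is largest (0.440154); scaling to 100 gives 5.90 : 42.09 : 100.00 : 79.20.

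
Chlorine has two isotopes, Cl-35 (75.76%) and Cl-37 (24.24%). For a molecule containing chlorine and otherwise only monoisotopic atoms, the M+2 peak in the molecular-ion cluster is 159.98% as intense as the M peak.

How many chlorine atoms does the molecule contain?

For n independent Cl atoms, I(M+2)/I(M) = n · (abundance Cl-37) / (abundance Cl-35) = n · 0.2424/0.7576.
n = 1.5998 × 0.7576/0.2424 = 5.00 ≈ 5

5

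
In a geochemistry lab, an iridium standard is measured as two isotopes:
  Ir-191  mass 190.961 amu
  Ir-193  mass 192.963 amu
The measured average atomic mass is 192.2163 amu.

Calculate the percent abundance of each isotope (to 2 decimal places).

Writing the weighted mean with unknown fraction x of Ir-191:
190.961·x + 192.963·(1 − x) = 192.2163
(190.961 − 192.963)·x = 192.2163 − 192.963
x = -0.7467 / -2.002 = 0.37298 → 37.30% Ir-191, 62.70% Ir-193.

Ir-191: 37.30%, Ir-193: 62.70%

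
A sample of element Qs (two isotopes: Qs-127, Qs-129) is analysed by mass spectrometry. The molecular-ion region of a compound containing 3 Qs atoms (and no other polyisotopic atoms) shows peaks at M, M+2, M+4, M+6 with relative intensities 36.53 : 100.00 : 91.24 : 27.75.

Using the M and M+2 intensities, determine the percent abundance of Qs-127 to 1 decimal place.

Let p = fractional abundance of Qs-127. I(M+2)/I(M) = [C(3,1)·p^2·(1−p)] / p^3 = 3·(1−p)/p = 100.00/36.53 = 2.7375
(1−p)/p = 2.7375/3 = 0.9125  ⇒  p = 1/(1 + 0.9125) = 0.5229
Qs-127: 52.3%, Qs-129: 47.7%.

52.3%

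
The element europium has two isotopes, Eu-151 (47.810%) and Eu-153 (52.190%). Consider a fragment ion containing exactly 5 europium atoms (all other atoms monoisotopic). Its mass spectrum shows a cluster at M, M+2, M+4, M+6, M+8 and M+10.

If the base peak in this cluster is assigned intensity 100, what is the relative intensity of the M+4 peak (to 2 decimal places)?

91.61

(0.47810 + 0.52190)^5 gives M 0.0250, M+2 0.1363, M+4 0.2977, M+6 0.3249, M+8 0.1774, M+10 0.0387; the largest is M+6.
P(M+6) = C(5,3) × 0.47810^2 × 0.52190^3 = 10 × 0.22857961 × 0.14215492 = 0.324937 (base)
P(M+4) = C(5,2) × 0.47810^3 × 0.52190^2 = 10 × 0.10928391 × 0.27237961 = 0.297667
Relative intensity = 0.297667 / 0.324937 × 100 = 91.61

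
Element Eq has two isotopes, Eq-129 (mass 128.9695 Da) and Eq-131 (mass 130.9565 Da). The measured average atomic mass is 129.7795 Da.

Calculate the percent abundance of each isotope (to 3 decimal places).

With x = fraction of Eq-129 (so Eq-131 is 1 − x):
128.9695·x + 130.9565·(1 − x) = 129.7795
(128.9695 − 130.9565)·x = 129.7795 − 130.9565
x = -1.1770 / -1.9870 = 0.59235 → 59.235% Eq-129, 40.765% Eq-131.

Eq-129: 59.235%, Eq-131: 40.765%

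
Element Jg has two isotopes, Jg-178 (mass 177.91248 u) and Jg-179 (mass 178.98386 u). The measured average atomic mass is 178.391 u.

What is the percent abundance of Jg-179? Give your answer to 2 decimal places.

44.66%

Writing the weighted mean with unknown fraction x of Jg-178:
177.91248·x + 178.98386·(1 − x) = 178.391
(177.91248 − 178.98386)·x = 178.391 − 178.98386
x = -0.59286 / -1.07138 = 0.55336 → 55.34% Jg-178, 44.66% Jg-179.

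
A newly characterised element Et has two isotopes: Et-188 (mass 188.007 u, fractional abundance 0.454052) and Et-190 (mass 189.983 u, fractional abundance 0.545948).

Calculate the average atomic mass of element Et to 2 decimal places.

The abundance-weighted mean is 0.454052 × 188.007 + 0.545948 × 189.983
= 85.3650 + 103.7208 = 189.0858 u

189.09 u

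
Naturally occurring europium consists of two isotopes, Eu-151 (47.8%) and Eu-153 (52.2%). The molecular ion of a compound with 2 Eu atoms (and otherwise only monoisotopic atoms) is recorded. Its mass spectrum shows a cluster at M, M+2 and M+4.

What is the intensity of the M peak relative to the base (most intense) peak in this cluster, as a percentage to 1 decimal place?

45.8%

Binomial terms of (0.478 + 0.522)^2: M 0.2285, M+2 0.4990, M+4 0.2725 → M+2 is the base peak.
P(M+2) = C(2,1) × 0.478^1 × 0.522^1 = 2 × 0.4780 × 0.5220 = 0.499032 (base)
P(M) = C(2,0) × 0.478^2 × 0.522^0 = 1 × 0.228484 × 1.0000 = 0.228484
Relative intensity = 0.228484 / 0.499032 × 100 = 45.8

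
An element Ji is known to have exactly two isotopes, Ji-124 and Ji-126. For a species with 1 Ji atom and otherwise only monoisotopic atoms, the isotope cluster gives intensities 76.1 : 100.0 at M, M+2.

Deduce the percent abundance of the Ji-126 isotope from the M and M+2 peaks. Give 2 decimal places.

56.79%

If p is the fraction of Ji that is Ji-124, then I(M+2)/I(M) = [C(1,1)·p^0·(1−p)] / p^1 = 1·(1−p)/p = 100.0/76.1 = 1.3141
(1−p)/p = 1.3141/1 = 1.3141  ⇒  p = 1/(1 + 1.3141) = 0.4321
Ji-124: 43.21%, Ji-126: 56.79%.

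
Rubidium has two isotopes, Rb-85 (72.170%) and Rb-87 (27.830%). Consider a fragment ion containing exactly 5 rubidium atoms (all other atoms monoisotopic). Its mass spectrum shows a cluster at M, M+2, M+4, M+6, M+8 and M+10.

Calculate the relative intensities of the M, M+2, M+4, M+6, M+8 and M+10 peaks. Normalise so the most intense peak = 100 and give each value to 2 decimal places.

The 5 Rb atoms are independent, so intensities follow the terms of (0.72170 + 0.27830)^5.
P(M) = 0.72170^5 = 0.195787
P(M+2) = 5 × 0.72170^4 × 0.27830^1 = 0.377494
P(M+4) = 10 × 0.72170^3 × 0.27830^2 = 0.291136
P(M+6) = 10 × 0.72170^2 × 0.27830^3 = 0.112267
P(M+8) = 5 × 0.72170^1 × 0.27830^4 = 0.021646
P(M+10) = 0.27830^5 = 0.001669
The M+2 peak is largest (0.377494); scaling to 100 gives 51.86 : 100.00 : 77.12 : 29.74 : 5.73 : 0.44.

51.86 : 100.00 : 77.12 : 29.74 : 5.73 : 0.44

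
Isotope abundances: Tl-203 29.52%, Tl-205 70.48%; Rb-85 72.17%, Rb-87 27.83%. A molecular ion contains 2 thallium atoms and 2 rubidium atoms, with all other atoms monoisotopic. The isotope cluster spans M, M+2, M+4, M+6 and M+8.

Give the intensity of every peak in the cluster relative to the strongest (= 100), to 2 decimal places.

10.49 : 58.19 : 100.00 : 53.57 : 8.89

Thallium pattern (n=2): 0.08714304 : 0.41611392 : 0.49674304
Rubidium pattern (n=2): 0.52085089 : 0.40169822 : 0.07745089
Convolve the two distributions (both contribute in 2-u steps):
  M: 0.08714304×0.52085089 = 0.045389
  M+2: 0.08714304×0.40169822 + 0.41611392×0.52085089 = 0.251739
  M+4: 0.08714304×0.07745089 + 0.41611392×0.40169822 + 0.49674304×0.52085089 = 0.432631
  M+6: 0.41611392×0.07745089 + 0.49674304×0.40169822 = 0.231769
  M+8: 0.49674304×0.07745089 = 0.038473
Scale to base peak (0.432631) = 100: 10.49 : 58.19 : 100.00 : 53.57 : 8.89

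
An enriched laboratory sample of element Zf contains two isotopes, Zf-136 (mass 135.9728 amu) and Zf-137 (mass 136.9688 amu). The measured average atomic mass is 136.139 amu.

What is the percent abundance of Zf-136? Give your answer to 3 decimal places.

83.313%

With x = fraction of Zf-136 (so Zf-137 is 1 − x):
135.9728·x + 136.9688·(1 − x) = 136.139
(135.9728 − 136.9688)·x = 136.139 − 136.9688
x = -0.8298 / -0.9960 = 0.83313 → 83.313% Zf-136, 16.687% Zf-137.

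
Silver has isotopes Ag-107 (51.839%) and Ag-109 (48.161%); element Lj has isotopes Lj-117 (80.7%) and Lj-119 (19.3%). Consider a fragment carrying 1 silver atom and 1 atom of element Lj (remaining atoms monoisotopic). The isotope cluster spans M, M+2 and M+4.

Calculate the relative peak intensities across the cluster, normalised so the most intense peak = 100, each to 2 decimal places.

85.60 : 100.00 : 19.02

Silver pattern (n=1): 0.51839 : 0.48161
Element Lj pattern (n=1): 0.8070 : 0.1930
Convolve the two distributions (both contribute in 2-u steps):
  M: 0.51839×0.8070 = 0.418341
  M+2: 0.51839×0.1930 + 0.48161×0.8070 = 0.488709
  M+4: 0.48161×0.1930 = 0.092951
Scale to base peak (0.488709) = 100: 85.60 : 100.00 : 19.02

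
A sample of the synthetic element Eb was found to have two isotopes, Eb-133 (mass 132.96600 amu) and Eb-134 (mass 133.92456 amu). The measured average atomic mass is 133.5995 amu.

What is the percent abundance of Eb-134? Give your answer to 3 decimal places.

Let x be the fractional abundance of Eb-133; then Eb-134 has abundance 1 − x.
132.96600·x + 133.92456·(1 − x) = 133.5995
(132.96600 − 133.92456)·x = 133.5995 − 133.92456
x = -0.32506 / -0.95856 = 0.33911 → 33.911% Eb-133, 66.089% Eb-134.

66.089%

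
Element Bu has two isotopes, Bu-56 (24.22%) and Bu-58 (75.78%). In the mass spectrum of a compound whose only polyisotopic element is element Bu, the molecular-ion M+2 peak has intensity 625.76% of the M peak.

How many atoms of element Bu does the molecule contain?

2

With n Bu atoms, P(M+2)/P(M) = C(n,1)·p^(n−1)q / p^n = n·q/p = n · 0.7578/0.2422.
n = 6.2576 × 0.2422/0.7578 = 2.00 ≈ 2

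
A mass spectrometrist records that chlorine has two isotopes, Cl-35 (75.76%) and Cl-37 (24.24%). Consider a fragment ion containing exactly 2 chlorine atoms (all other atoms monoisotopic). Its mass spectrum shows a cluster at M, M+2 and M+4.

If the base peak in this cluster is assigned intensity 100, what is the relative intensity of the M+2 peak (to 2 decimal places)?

Binomial terms of (0.7576 + 0.2424)^2: M 0.5740, M+2 0.3673, M+4 0.0588 → M is the base peak.
P(M) = C(2,0) × 0.7576^2 × 0.2424^0 = 1 × 0.57395776 × 1.0000 = 0.573958 (base)
P(M+2) = C(2,1) × 0.7576^1 × 0.2424^1 = 2 × 0.7576 × 0.2424 = 0.367284
Relative intensity = 0.367284 / 0.573958 × 100 = 63.99

63.99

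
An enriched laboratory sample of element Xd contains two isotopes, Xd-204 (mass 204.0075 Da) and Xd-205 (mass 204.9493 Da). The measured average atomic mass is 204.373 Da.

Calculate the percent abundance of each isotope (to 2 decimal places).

Let x be the fractional abundance of Xd-204; then Xd-205 has abundance 1 − x.
204.0075·x + 204.9493·(1 − x) = 204.373
(204.0075 − 204.9493)·x = 204.373 − 204.9493
x = -0.5763 / -0.9418 = 0.61191 → 61.19% Xd-204, 38.81% Xd-205.

Xd-204: 61.19%, Xd-205: 38.81%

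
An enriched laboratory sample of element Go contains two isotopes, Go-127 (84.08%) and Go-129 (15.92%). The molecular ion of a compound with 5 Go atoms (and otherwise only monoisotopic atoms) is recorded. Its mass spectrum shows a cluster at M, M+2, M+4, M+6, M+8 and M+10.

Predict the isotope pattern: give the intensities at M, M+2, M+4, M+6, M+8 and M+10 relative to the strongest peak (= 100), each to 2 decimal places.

Each Go atom is independently Go-127 (p = 0.8408) or Go-129 (q = 0.1592); the cluster is the binomial expansion (p + q)^5.
P(M) = 0.8408^5 = 0.420207
P(M+2) = 5 × 0.8408^4 × 0.1592^1 = 0.397817
P(M+4) = 10 × 0.8408^3 × 0.1592^2 = 0.150648
P(M+6) = 10 × 0.8408^2 × 0.1592^3 = 0.028524
P(M+8) = 5 × 0.8408^1 × 0.1592^4 = 0.002700
P(M+10) = 0.1592^5 = 0.000102
The M peak is largest (0.420207); scaling to 100 gives 100.00 : 94.67 : 35.85 : 6.79 : 0.64 : 0.02.

100.00 : 94.67 : 35.85 : 6.79 : 0.64 : 0.02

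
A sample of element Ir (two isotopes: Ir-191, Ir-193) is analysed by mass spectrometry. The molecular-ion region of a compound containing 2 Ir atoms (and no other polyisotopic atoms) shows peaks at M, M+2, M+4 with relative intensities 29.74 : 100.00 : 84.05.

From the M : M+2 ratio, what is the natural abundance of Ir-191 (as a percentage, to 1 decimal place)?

Let p = fractional abundance of Ir-191. I(M+2)/I(M) = [C(2,1)·p^1·(1−p)] / p^2 = 2·(1−p)/p = 100.00/29.74 = 3.3625
(1−p)/p = 3.3625/2 = 1.6812  ⇒  p = 1/(1 + 1.6812) = 0.3730
Ir-191: 37.3%, Ir-193: 62.7%.

37.3%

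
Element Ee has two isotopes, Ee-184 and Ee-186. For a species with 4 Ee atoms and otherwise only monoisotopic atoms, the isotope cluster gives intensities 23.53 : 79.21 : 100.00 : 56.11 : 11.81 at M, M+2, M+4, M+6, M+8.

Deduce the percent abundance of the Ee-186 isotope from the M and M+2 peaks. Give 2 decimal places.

45.70%

If p is the fraction of Ee that is Ee-184, then I(M+2)/I(M) = [C(4,1)·p^3·(1−p)] / p^4 = 4·(1−p)/p = 79.21/23.53 = 3.3663
(1−p)/p = 3.3663/4 = 0.8416  ⇒  p = 1/(1 + 0.8416) = 0.5430
Ee-184: 54.30%, Ee-186: 45.70%.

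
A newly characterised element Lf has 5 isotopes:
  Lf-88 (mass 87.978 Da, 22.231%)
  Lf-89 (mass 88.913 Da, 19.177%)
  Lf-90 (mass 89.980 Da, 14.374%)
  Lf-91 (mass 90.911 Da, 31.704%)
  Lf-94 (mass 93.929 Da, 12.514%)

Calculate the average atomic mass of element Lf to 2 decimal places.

The abundance-weighted mean is 0.22231 × 87.978 + 0.19177 × 88.913 + 0.14374 × 89.980 + 0.31704 × 90.911 + 0.12514 × 93.929
= 19.5584 + 17.0508 + 12.9337 + 28.8224 + 11.7543 = 90.1196 Da

90.12 Da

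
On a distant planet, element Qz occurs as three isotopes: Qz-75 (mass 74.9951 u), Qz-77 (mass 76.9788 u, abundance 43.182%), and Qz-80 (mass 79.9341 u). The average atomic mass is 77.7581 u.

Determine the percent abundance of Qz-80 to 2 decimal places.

The remaining 56.818% is split between Qz-75 (fraction x) and Qz-80 (fraction 0.56818 − x).
Substituting: 74.9951x + 79.9341(0.56818 − x) = 44.517114584
(74.9951 − 79.9341)x = -0.899842354  ⇒  x = 0.18219, y = 0.38599
Qz-75: 18.22%, Qz-80: 38.60%.

38.60%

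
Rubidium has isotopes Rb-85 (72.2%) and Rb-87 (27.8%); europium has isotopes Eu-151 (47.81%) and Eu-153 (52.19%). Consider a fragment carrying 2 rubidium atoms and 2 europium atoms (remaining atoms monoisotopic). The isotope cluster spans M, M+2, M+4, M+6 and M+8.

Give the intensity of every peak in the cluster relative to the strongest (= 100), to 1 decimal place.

Rubidium pattern (n=2): 0.521284 : 0.401432 : 0.077284
Europium pattern (n=2): 0.22857961 : 0.49904078 : 0.27237961
Convolve the two distributions (both contribute in 2-u steps):
  M: 0.521284×0.22857961 = 0.119155
  M+2: 0.521284×0.49904078 + 0.401432×0.22857961 = 0.351901
  M+4: 0.521284×0.27237961 + 0.401432×0.49904078 + 0.077284×0.22857961 = 0.359984
  M+6: 0.401432×0.27237961 + 0.077284×0.49904078 = 0.147910
  M+8: 0.077284×0.27237961 = 0.021051
Scale to base peak (0.359984) = 100: 33.1 : 97.8 : 100.0 : 41.1 : 5.8

33.1 : 97.8 : 100.0 : 41.1 : 5.8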